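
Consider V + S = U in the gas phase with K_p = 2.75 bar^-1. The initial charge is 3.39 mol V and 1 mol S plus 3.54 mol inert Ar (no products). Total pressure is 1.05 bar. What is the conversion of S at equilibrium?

X = 0.528

Basis: 1 mol S initially; let X = conversion of S. Extent ξ = X.
At extent ξ: n_V = 3.39 − X; n_S = 1 − X; n_U = X; n_I = 3.54 (inert).
n_T = Σnᵢ = 7.93 − X.
With p_i = (n_i/n_T)P, K_p = p_U / (p_V p_S).
Setting this equal to 2.75 bar^-1 and taking the physical root (0 < X < 1) gives X = 0.528.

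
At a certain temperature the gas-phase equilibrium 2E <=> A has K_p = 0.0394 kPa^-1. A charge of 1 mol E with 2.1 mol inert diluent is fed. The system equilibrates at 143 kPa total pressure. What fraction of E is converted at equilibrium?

Let X = conversion of E (basis 1 mol E); extent of reaction ξ = 0.5X.
At extent ξ: n_E = 1 − X; n_A = 0.5X; n_I = 2.1 (inert).
Total moles n_T = 3.1 − 0.5X.
Mole fractions y_i = n_i/n_T; K_p = p_A / (p_E^2) with p_i = y_i·P.
Equating to 0.0394 kPa^-1 and solving on 0 < X < 1: X = 0.611.

X = 0.611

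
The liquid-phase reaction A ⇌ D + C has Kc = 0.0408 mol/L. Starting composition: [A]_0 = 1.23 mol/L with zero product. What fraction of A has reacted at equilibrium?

Let X = conversion of A; extent ξ = 1.23·X mol/L.
Concentrations: [A] = 1.23 − 1.23X; [D] = 1.23X; [C] = 1.23X.
Kc = [D] [C] / ([A]).
Equating to 0.0408 mol/L: the physical root is X = 0.166.

X = 0.166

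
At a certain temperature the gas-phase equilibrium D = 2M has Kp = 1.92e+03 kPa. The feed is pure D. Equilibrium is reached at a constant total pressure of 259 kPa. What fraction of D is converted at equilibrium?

X = 0.806

Take 1 mol D as basis and let X be its fractional conversion, so ξ = X.
At extent ξ: n_D = 1 − X; n_M = 2X.
Total moles n_T = 1 + X.
With p_i = (n_i/n_T)P, Kp = p_M^2 / (p_D).
Setting this equal to 1.92e+03 kPa and taking the physical root (0 < X < 1) gives X = 0.806.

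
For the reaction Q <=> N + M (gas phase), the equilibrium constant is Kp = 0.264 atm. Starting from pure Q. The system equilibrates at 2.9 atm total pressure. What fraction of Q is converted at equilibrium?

X = 0.289

Take 1 mol Q as basis and let X be its fractional conversion, so ξ = X.
Mole table: n_Q = 1 − X; n_N = X; n_M = X.
Summing: n_T = 1 + X.
y_i = n_i/n_T, p_i = y_i·P. Kp = p_N p_M / (p_Q).
Setting this equal to 0.264 atm and taking the physical root (0 < X < 1) gives X = 0.289.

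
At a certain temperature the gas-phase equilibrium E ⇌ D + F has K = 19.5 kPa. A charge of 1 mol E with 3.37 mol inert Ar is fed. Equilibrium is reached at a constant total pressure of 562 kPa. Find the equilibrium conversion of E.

Take 1 mol E as basis and let X be its fractional conversion, so ξ = X.
Species balance: n_E = 1 − X; n_D = X; n_F = X; n_I = 3.37 (inert).
n_T = Σnᵢ = 4.37 + X.
With p_i = (n_i/n_T)P, K = p_D p_F / (p_E).
Substituting and setting equal to 19.5 kPa gives a polynomial in X; the root in (0,1) is X = 0.330.

X = 0.330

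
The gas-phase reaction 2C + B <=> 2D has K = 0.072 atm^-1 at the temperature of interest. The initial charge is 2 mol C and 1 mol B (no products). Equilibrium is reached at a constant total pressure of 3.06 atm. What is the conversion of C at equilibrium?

X = 0.201

Let X = conversion of C (basis 2 mol C); extent of reaction ξ = X.
At extent ξ: n_C = 2 − 2X; n_B = 1 − X; n_D = 2X.
Total moles n_T = 3 − X.
Mole fractions y_i = n_i/n_T; K = p_D^2 / (p_C^2 p_B) with p_i = y_i·P.
This yields a degree-3 equation in X; solving on (0,1), X = 0.201.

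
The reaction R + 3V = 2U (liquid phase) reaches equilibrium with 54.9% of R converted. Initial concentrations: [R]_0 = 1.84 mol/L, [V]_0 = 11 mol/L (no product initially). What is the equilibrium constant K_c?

Let X = conversion of R.
Concentrations: [R] = 1.84 − 1.84X; [V] = 11 − 5.52X; [U] = 3.68X.
At X = 0.549: [R] = 0.83, [V] = 7.97, [U] = 2.02.
K_c = [U]^2 / ([R] [V]^3) = 0.00972 (mol/L)^-2.

K_c = 0.00972 (mol/L)^-2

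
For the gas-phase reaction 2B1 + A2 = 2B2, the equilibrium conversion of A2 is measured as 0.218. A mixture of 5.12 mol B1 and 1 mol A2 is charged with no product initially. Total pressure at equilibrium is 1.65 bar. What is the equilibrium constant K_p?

K_p = 0.0396 bar^-1

Let X = conversion of A2 (basis 1 mol A2); extent of reaction ξ = X.
Species balance: n_B1 = 5.12 − 2X; n_A2 = 1 − X; n_B2 = 2X.
Total moles n_T = 6.12 − X.
At X = 0.218: n_B1 = 4.68, n_A2 = 0.782, n_B2 = 0.436, n_T = 5.9.
p_i = (n_i/n_T)·P. K_p = p_B2^2 / (p_B1^2 p_A2) = 0.0396 bar^-1.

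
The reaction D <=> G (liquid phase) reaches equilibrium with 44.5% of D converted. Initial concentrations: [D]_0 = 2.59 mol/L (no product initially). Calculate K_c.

K_c = 0.802

Let X = conversion of D.
Concentrations: [D] = 2.59 − 2.59X; [G] = 2.59X.
At X = 0.445: [D] = 1.44, [G] = 1.15.
K_c = [G] / ([D]) = 0.802.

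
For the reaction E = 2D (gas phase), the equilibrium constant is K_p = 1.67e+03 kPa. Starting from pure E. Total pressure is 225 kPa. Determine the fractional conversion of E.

X = 0.806

Take 1 mol E as basis and let X be its fractional conversion, so ξ = X.
Species balance: n_E = 1 − X; n_D = 2X.
Total moles n_T = 1 + X.
y_i = n_i/n_T, p_i = y_i·P. K_p = p_D^2 / (p_E).
Equating to 1.67e+03 kPa and solving on 0 < X < 1: X = 0.806.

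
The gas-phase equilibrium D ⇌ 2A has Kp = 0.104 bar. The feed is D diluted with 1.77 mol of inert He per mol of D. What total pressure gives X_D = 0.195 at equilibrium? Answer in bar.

Basis: 1 mol D initially; let X = conversion of D. Extent ξ = X.
At extent ξ: n_D = 1 − X; n_A = 2X; n_I = 1.77 (inert).
Total moles n_T = 2.77 + X.
Kp = p_A^2 / (p_D) with p_i = (n_i/n_T)·P.
At X = 0.195: the mole-fraction product g(X) = Π y_i^ν_i = 0.06372. Since Kp = g(X)·P^{1}, P = (Kp/g)^(1/1) = (0.104/0.06372)^(1/1) = 1.63 bar.

P = 1.63 bar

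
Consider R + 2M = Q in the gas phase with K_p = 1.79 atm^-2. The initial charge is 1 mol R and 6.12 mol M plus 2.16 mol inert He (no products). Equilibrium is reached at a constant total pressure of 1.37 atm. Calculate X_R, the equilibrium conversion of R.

Take 1 mol R as basis and let X be its fractional conversion, so ξ = X.
At extent ξ: n_R = 1 − X; n_M = 6.12 − 2X; n_Q = X; n_I = 2.16 (inert).
n_T = Σnᵢ = 9.28 − 2X.
With p_i = (n_i/n_T)P, K_p = p_Q / (p_R p_M^2).
Equating to 1.79 atm^-2 and solving on 0 < X < 1: X = 0.558.

X = 0.558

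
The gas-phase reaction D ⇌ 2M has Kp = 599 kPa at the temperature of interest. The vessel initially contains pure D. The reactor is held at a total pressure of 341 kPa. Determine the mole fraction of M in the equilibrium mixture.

Take 1 mol D as basis and let X be its fractional conversion, so ξ = X.
Mole table: n_D = 1 − X; n_M = 2X.
n_T = Σnᵢ = 1 + X.
With p_i = (n_i/n_T)P, Kp = p_M^2 / (p_D).
Substituting and setting equal to 599 kPa gives a polynomial in X; the root in (0,1) is X = 0.552.
Then n_M = 1.1, n_T = 1.55, so y_M = 0.712.

y_M = 0.712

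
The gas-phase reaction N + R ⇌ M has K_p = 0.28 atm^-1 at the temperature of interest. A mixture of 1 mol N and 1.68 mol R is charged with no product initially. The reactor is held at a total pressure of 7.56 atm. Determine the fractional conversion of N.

Basis: 1 mol N initially; let X = conversion of N. Extent ξ = X.
Moles: n_N = 1 − X; n_R = 1.68 − X; n_M = X.
n_T = Σnᵢ = 2.68 − X.
y_i = n_i/n_T, p_i = y_i·P. K_p = p_M / (p_N p_R).
This yields a degree-2 equation in X; solving on (0,1), X = 0.531.

X = 0.531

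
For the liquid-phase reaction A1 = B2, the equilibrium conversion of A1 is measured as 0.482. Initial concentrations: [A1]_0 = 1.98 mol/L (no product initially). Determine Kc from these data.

Kc = 0.931

Let X = conversion of A1.
Concentrations: [A1] = 1.98 − 1.98X; [B2] = 1.98X.
At X = 0.482: [A1] = 1.03, [B2] = 0.954.
Kc = [B2] / ([A1]) = 0.931.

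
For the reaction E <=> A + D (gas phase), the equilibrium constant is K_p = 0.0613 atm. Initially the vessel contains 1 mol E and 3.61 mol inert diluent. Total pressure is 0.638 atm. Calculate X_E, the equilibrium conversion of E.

X = 0.497

Take 1 mol E as basis and let X be its fractional conversion, so ξ = X.
Moles: n_E = 1 − X; n_A = X; n_D = X; n_I = 3.61 (inert).
Summing: n_T = 4.61 + X.
y_i = n_i/n_T, p_i = y_i·P. K_p = p_A p_D / (p_E).
Substituting and setting equal to 0.0613 atm gives a polynomial in X; the root in (0,1) is X = 0.497.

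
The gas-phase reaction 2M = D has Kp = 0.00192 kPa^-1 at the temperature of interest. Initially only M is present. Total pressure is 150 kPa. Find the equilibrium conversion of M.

X = 0.318

Let X = conversion of M (basis 1 mol M); extent of reaction ξ = 0.5X.
Mole table: n_M = 1 − X; n_D = 0.5X.
n_T = Σnᵢ = 1 − 0.5X.
y_i = n_i/n_T, p_i = y_i·P. Kp = p_D / (p_M^2).
Substituting and setting equal to 0.00192 kPa^-1 gives a polynomial in X; the root in (0,1) is X = 0.318.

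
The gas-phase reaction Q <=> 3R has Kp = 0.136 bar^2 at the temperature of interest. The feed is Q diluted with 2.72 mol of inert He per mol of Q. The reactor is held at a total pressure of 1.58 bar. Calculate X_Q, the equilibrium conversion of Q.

Basis: 1 mol Q initially; let X = conversion of Q. Extent ξ = X.
Moles: n_Q = 1 − X; n_R = 3X; n_I = 2.72 (inert).
Total moles n_T = 3.72 + 2X.
y_i = n_i/n_T, p_i = y_i·P. Kp = p_R^3 / (p_Q).
Substituting and setting equal to 0.136 bar^2 gives a polynomial in X; the root in (0,1) is X = 0.298.

X = 0.298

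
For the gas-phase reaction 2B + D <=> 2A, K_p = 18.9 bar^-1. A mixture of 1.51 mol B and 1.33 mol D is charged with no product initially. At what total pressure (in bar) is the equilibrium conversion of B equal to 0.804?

Take 1.51 mol B as basis and let X be its fractional conversion, so ξ = 0.755X.
At extent ξ: n_B = 1.51 − 1.51X; n_D = 1.33 − 0.755X; n_A = 1.51X.
Total moles n_T = 2.84 − 0.755X.
K_p = p_A^2 / (p_B^2 p_D) with p_i = (n_i/n_T)·P.
At X = 0.804: the mole-fraction product g(X) = Π y_i^ν_i = 51.97. Since K_p = g(X)·P^{-1}, P = (g/K_p)^(1/1) = (51.97/18.9)^(1/1) = 2.75 bar.

P = 2.75 bar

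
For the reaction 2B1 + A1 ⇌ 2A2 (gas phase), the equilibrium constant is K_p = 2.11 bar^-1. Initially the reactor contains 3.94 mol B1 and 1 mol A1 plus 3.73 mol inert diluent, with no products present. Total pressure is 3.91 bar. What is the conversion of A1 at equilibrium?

Take 1 mol A1 as basis and let X be its fractional conversion, so ξ = X.
Species balance: n_B1 = 3.94 − 2X; n_A1 = 1 − X; n_A2 = 2X; n_I = 3.73 (inert).
Summing: n_T = 8.67 − X.
y_i = n_i/n_T, p_i = y_i·P. K_p = p_A2^2 / (p_B1^2 p_A1).
Substituting and setting equal to 2.11 bar^-1 gives a polynomial in X; the root in (0,1) is X = 0.703.

X = 0.703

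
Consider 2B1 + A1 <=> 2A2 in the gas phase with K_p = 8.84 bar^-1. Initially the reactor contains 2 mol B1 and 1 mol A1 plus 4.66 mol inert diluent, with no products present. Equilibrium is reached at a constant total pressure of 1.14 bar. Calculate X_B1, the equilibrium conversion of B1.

X = 0.464

Basis: 2 mol B1 initially; let X = conversion of B1. Extent ξ = X.
At extent ξ: n_B1 = 2 − 2X; n_A1 = 1 − X; n_A2 = 2X; n_I = 4.66 (inert).
Summing: n_T = 7.66 − X.
With p_i = (n_i/n_T)P, K_p = p_A2^2 / (p_B1^2 p_A1).
Equating to 8.84 bar^-1 and solving on 0 < X < 1: X = 0.464.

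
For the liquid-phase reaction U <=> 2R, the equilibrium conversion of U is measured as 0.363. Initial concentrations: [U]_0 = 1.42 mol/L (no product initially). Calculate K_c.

K_c = 1.17 mol/L

Let X = conversion of U.
Concentrations: [U] = 1.42 − 1.42X; [R] = 2.84X.
At X = 0.363: [U] = 0.905, [R] = 1.03.
K_c = [R]^2 / ([U]) = 1.17 mol/L.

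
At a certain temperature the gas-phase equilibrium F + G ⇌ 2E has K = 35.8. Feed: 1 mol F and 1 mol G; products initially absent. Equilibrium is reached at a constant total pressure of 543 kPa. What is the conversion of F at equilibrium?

Let X = conversion of F (basis 1 mol F); extent of reaction ξ = X.
Species balance: n_F = 1 − X; n_G = 1 − X; n_E = 2X.
n_T stays at 2 (no change in mole number).
y_i = n_i/n_T, p_i = y_i·P. K = p_E^2 / (p_F p_G).
This yields a degree-2 equation in X; solving on (0,1), X = 0.749.

X = 0.749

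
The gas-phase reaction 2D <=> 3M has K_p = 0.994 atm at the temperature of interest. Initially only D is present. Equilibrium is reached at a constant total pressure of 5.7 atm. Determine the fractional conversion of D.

Basis: 1 mol D initially; let X = conversion of D. Extent ξ = 0.5X.
Species balance: n_D = 1 − X; n_M = 1.5X.
n_T = Σnᵢ = 1 + 0.5X.
y_i = n_i/n_T, p_i = y_i·P. K_p = p_M^3 / (p_D^2).
Equating to 0.994 atm and solving on 0 < X < 1: X = 0.306.

X = 0.306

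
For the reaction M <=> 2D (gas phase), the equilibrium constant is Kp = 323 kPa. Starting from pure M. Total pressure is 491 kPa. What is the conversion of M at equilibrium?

Let X = conversion of M (basis 1 mol M); extent of reaction ξ = X.
Species balance: n_M = 1 − X; n_D = 2X.
n_T = Σnᵢ = 1 + X.
With p_i = (n_i/n_T)P, Kp = p_D^2 / (p_M).
Substituting and setting equal to 323 kPa gives a polynomial in X; the root in (0,1) is X = 0.376.

X = 0.376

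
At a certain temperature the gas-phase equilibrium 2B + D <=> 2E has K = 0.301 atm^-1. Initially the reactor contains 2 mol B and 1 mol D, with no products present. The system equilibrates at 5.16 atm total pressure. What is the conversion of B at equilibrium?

Take 2 mol B as basis and let X be its fractional conversion, so ξ = X.
Moles: n_B = 2 − 2X; n_D = 1 − X; n_E = 2X.
n_T = Σnᵢ = 3 − X.
With p_i = (n_i/n_T)P, K = p_E^2 / (p_B^2 p_D).
Substituting and setting equal to 0.301 atm^-1 gives a polynomial in X; the root in (0,1) is X = 0.378.

X = 0.378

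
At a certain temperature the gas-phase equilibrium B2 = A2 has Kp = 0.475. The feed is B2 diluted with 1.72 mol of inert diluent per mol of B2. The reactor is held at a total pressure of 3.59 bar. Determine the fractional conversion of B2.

Take 1 mol B2 as basis and let X be its fractional conversion, so ξ = X.
Species balance: n_B2 = 1 − X; n_A2 = X; n_I = 1.72 (inert).
n_T stays at 2.72 (no change in mole number).
With p_i = (n_i/n_T)P, Kp = p_A2 / (p_B2).
Substituting and setting equal to 0.475 gives a polynomial in X; the root in (0,1) is X = 0.322.

X = 0.322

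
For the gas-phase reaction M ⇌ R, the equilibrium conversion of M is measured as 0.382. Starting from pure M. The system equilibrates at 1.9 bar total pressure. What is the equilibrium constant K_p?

Take 1 mol M as basis and let X be its fractional conversion, so ξ = X.
Moles: n_M = 1 − X; n_R = X.
Since Δν = 0, n_T = 1 throughout.
At X = 0.382: n_M = 0.618, n_R = 0.382, n_T = 1.
p_i = (n_i/n_T)·P. K_p = p_R / (p_M) = 0.618.

K_p = 0.618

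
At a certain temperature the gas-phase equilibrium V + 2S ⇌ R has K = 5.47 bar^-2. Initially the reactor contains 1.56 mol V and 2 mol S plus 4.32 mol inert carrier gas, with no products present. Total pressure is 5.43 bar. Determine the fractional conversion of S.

X = 0.757

Take 2 mol S as basis and let X be its fractional conversion, so ξ = X.
Moles: n_V = 1.56 − X; n_S = 2 − 2X; n_R = X; n_I = 4.32 (inert).
n_T = Σnᵢ = 7.88 − 2X.
y_i = n_i/n_T, p_i = y_i·P. K = p_R / (p_V p_S^2).
Substituting and setting equal to 5.47 bar^-2 gives a polynomial in X; the root in (0,1) is X = 0.757.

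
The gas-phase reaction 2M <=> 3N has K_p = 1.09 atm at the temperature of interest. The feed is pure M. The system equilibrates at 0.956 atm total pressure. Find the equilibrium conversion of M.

Let X = conversion of M (basis 1 mol M); extent of reaction ξ = 0.5X.
At extent ξ: n_M = 1 − X; n_N = 1.5X.
Total moles n_T = 1 + 0.5X.
Mole fractions y_i = n_i/n_T; K_p = p_N^3 / (p_M^2) with p_i = y_i·P.
Setting this equal to 1.09 atm and taking the physical root (0 < X < 1) gives X = 0.482.

X = 0.482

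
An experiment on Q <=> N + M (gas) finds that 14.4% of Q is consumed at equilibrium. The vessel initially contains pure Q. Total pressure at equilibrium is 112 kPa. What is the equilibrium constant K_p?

Basis: 1 mol Q initially; let X = conversion of Q. Extent ξ = X.
At extent ξ: n_Q = 1 − X; n_N = X; n_M = X.
Summing: n_T = 1 + X.
At X = 0.144: n_Q = 0.856, n_N = 0.144, n_M = 0.144, n_T = 1.14.
p_i = (n_i/n_T)·P. K_p = p_N p_M / (p_Q) = 2.37 kPa.

K_p = 2.37 kPa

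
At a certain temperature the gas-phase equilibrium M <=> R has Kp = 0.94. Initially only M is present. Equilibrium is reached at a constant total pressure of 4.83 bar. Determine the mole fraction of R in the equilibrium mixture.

y_R = 0.485

Take 1 mol M as basis and let X be its fractional conversion, so ξ = X.
Species balance: n_M = 1 − X; n_R = X.
n_T stays at 1 (no change in mole number).
With p_i = (n_i/n_T)P, Kp = p_R / (p_M).
Substituting and setting equal to 0.94 gives a polynomial in X; the root in (0,1) is X = 0.485.
Then n_R = 0.485, n_T = 1, so y_R = 0.485.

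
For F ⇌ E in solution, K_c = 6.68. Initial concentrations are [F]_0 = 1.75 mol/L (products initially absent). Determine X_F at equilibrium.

Let X = conversion of F; extent ξ = 1.75·X mol/L.
Concentrations: [F] = 1.75 − 1.75X; [E] = 1.75X.
K_c = [E] / ([F]).
This equals 6.68 at X = 0.870 (the root in 0 < X < 1).

X = 0.870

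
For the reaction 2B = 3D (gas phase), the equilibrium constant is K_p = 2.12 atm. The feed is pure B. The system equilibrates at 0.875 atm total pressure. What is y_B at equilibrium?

Let X = conversion of B (basis 1 mol B); extent of reaction ξ = 0.5X.
Species balance: n_B = 1 − X; n_D = 1.5X.
n_T = Σnᵢ = 1 + 0.5X.
Mole fractions y_i = n_i/n_T; K_p = p_D^3 / (p_B^2) with p_i = y_i·P.
Equating to 2.12 atm and solving on 0 < X < 1: X = 0.561.
Then n_B = 0.439, n_T = 1.28, so y_B = 0.343.

y_B = 0.343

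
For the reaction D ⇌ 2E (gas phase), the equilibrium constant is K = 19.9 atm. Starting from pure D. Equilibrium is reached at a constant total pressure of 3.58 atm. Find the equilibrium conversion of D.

Take 1 mol D as basis and let X be its fractional conversion, so ξ = X.
Species balance: n_D = 1 − X; n_E = 2X.
n_T = Σnᵢ = 1 + X.
Mole fractions y_i = n_i/n_T; K = p_E^2 / (p_D) with p_i = y_i·P.
Substituting and setting equal to 19.9 atm gives a polynomial in X; the root in (0,1) is X = 0.763.

X = 0.763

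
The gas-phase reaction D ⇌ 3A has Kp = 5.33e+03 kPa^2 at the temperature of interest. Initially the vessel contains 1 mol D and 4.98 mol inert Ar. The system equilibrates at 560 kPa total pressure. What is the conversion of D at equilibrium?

Basis: 1 mol D initially; let X = conversion of D. Extent ξ = X.
Species balance: n_D = 1 − X; n_A = 3X; n_I = 4.98 (inert).
Summing: n_T = 5.98 + 2X.
With p_i = (n_i/n_T)P, Kp = p_A^3 / (p_D).
Substituting and setting equal to 5.33e+03 kPa^2 gives a polynomial in X; the root in (0,1) is X = 0.269.

X = 0.269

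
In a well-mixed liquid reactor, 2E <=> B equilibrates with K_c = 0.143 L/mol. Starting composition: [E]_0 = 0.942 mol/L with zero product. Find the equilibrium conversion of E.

Let X = conversion of E; extent ξ = 0.942X/2 mol/L.
Concentrations: [E] = 0.942 − 0.942X; [B] = 0.471X.
K_c = [B] / ([E]^2).
Equating to 0.143 L/mol: the physical root is X = 0.181.

X = 0.181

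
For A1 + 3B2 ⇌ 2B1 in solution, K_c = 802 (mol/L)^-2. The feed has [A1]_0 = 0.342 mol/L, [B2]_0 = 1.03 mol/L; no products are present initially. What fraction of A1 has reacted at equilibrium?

Let X = conversion of A1; extent ξ = 0.342·X mol/L.
Concentrations: [A1] = 0.342 − 0.342X; [B2] = 1.03 − 1.03X; [B1] = 0.684X.
K_c = [B1]^2 / ([A1] [B2]^3).
This equals 802 at X = 0.822 (the root in 0 < X < 1).

X = 0.822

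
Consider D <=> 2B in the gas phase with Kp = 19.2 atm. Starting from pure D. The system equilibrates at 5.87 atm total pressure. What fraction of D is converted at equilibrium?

X = 0.671

Basis: 1 mol D initially; let X = conversion of D. Extent ξ = X.
At extent ξ: n_D = 1 − X; n_B = 2X.
n_T = Σnᵢ = 1 + X.
With p_i = (n_i/n_T)P, Kp = p_B^2 / (p_D).
Substituting and setting equal to 19.2 atm gives a polynomial in X; the root in (0,1) is X = 0.671.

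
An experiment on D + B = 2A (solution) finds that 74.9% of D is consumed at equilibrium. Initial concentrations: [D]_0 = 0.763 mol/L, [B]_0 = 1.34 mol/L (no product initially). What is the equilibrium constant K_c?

Let X = conversion of D.
Concentrations: [D] = 0.763 − 0.763X; [B] = 1.34 − 0.763X; [A] = 1.53X.
At X = 0.749: [D] = 0.192, [B] = 0.769, [A] = 1.14.
K_c = [A]^2 / ([D] [B]) = 8.88.

K_c = 8.88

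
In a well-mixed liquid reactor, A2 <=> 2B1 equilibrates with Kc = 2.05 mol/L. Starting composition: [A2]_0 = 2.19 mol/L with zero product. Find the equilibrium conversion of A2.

Let X = conversion of A2; extent ξ = 2.19·X mol/L.
Concentrations: [A2] = 2.19 − 2.19X; [B1] = 4.38X.
Kc = [B1]^2 / ([A2]).
This equals 2.05 at X = 0.381 (the root in 0 < X < 1).

X = 0.381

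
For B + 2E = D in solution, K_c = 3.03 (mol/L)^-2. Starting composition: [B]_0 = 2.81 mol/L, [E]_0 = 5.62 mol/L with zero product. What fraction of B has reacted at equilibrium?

X = 0.797

Let X = conversion of B; extent ξ = 2.81·X mol/L.
Concentrations: [B] = 2.81 − 2.81X; [E] = 5.62 − 5.62X; [D] = 2.81X.
K_c = [D] / ([B] [E]^2).
Solving K_c = 3.03 for X ∈ (0,1): X = 0.797.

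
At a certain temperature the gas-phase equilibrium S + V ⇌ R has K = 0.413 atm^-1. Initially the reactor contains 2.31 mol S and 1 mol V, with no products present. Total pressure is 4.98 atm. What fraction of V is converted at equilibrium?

Take 1 mol V as basis and let X be its fractional conversion, so ξ = X.
At extent ξ: n_S = 2.31 − X; n_V = 1 − X; n_R = X.
n_T = Σnᵢ = 3.31 − X.
y_i = n_i/n_T, p_i = y_i·P. K = p_R / (p_S p_V).
Setting this equal to 0.413 atm^-1 and taking the physical root (0 < X < 1) gives X = 0.567.

X = 0.567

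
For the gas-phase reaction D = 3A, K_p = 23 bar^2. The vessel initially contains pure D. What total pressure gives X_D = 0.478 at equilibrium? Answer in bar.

P = 3.95 bar

Take 1 mol D as basis and let X be its fractional conversion, so ξ = X.
Species balance: n_D = 1 − X; n_A = 3X.
Summing: n_T = 1 + 2X.
K_p = p_A^3 / (p_D) with p_i = (n_i/n_T)·P.
At X = 0.478: the mole-fraction product g(X) = Π y_i^ν_i = 1.477. Since K_p = g(X)·P^{2}, P = (K_p/g)^(1/2) = (23/1.477)^(1/2) = 3.95 bar.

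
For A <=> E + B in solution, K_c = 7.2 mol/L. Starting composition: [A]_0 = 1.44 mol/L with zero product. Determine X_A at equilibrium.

X = 0.854

Let X = conversion of A; extent ξ = 1.44·X mol/L.
Concentrations: [A] = 1.44 − 1.44X; [E] = 1.44X; [B] = 1.44X.
K_c = [E] [B] / ([A]).
Solving K_c = 7.2 for X ∈ (0,1): X = 0.854.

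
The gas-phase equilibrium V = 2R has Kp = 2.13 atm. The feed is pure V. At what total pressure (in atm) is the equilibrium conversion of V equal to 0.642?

Basis: 1 mol V initially; let X = conversion of V. Extent ξ = X.
Mole table: n_V = 1 − X; n_R = 2X.
n_T = Σnᵢ = 1 + X.
Kp = p_R^2 / (p_V) with p_i = (n_i/n_T)·P.
At X = 0.642: the mole-fraction product g(X) = Π y_i^ν_i = 2.805. Since Kp = g(X)·P^{1}, P = (Kp/g)^(1/1) = (2.13/2.805)^(1/1) = 0.759 atm.

P = 0.759 atm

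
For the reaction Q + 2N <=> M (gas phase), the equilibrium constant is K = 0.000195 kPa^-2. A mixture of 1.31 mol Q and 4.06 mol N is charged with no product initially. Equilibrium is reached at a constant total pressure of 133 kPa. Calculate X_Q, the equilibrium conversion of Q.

X = 0.597

Basis: 1.31 mol Q initially; let X = conversion of Q. Extent ξ = 1.31X.
Mole table: n_Q = 1.31 − 1.31X; n_N = 4.06 − 2.62X; n_M = 1.31X.
n_T = Σnᵢ = 5.37 − 2.62X.
Mole fractions y_i = n_i/n_T; K = p_M / (p_Q p_N^2) with p_i = y_i·P.
Setting this equal to 0.000195 kPa^-2 and taking the physical root (0 < X < 1) gives X = 0.597.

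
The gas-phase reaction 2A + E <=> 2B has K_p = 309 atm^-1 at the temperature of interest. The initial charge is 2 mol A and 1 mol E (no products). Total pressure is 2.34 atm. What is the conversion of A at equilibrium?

Basis: 2 mol A initially; let X = conversion of A. Extent ξ = X.
Mole table: n_A = 2 − 2X; n_E = 1 − X; n_B = 2X.
Total moles n_T = 3 − X.
y_i = n_i/n_T, p_i = y_i·P. K_p = p_B^2 / (p_A^2 p_E).
Setting this equal to 309 atm^-1 and taking the physical root (0 < X < 1) gives X = 0.869.

X = 0.869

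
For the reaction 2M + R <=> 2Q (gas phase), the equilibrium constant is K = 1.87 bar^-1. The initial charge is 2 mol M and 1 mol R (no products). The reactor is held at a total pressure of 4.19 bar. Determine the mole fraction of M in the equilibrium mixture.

Let X = conversion of M (basis 2 mol M); extent of reaction ξ = X.
Mole table: n_M = 2 − 2X; n_R = 1 − X; n_Q = 2X.
Total moles n_T = 3 − X.
With p_i = (n_i/n_T)P, K = p_Q^2 / (p_M^2 p_R).
Substituting and setting equal to 1.87 bar^-1 gives a polynomial in X; the root in (0,1) is X = 0.546.
Then n_M = 0.908, n_T = 2.45, so y_M = 0.370.

y_M = 0.370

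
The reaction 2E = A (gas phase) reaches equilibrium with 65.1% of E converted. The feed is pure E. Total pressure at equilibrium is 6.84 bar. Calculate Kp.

Kp = 0.264 bar^-1

Let X = conversion of E (basis 1 mol E); extent of reaction ξ = 0.5X.
Moles: n_E = 1 − X; n_A = 0.5X.
Total moles n_T = 1 − 0.5X.
At X = 0.651: n_E = 0.349, n_A = 0.326, n_T = 0.674.
p_i = (n_i/n_T)·P. Kp = p_A / (p_E^2) = 0.264 bar^-1.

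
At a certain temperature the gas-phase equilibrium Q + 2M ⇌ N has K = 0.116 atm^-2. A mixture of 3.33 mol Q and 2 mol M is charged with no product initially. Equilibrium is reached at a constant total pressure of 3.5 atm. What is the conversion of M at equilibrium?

X = 0.341

Let X = conversion of M (basis 2 mol M); extent of reaction ξ = X.
Species balance: n_Q = 3.33 − X; n_M = 2 − 2X; n_N = X.
Summing: n_T = 5.33 − 2X.
With p_i = (n_i/n_T)P, K = p_N / (p_Q p_M^2).
This yields a degree-3 equation in X; solving on (0,1), X = 0.341.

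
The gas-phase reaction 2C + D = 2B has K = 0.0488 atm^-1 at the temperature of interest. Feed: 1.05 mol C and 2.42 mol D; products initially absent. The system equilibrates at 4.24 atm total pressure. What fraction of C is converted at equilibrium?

Take 1.05 mol C as basis and let X be its fractional conversion, so ξ = 0.525X.
At extent ξ: n_C = 1.05 − 1.05X; n_D = 2.42 − 0.525X; n_B = 1.05X.
Summing: n_T = 3.47 − 0.525X.
With p_i = (n_i/n_T)P, K = p_B^2 / (p_C^2 p_D).
Substituting and setting equal to 0.0488 atm^-1 gives a polynomial in X; the root in (0,1) is X = 0.273.

X = 0.273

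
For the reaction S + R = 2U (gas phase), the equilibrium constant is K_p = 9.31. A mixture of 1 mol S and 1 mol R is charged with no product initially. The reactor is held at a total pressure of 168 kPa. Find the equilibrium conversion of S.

X = 0.604

Basis: 1 mol S initially; let X = conversion of S. Extent ξ = X.
Moles: n_S = 1 − X; n_R = 1 − X; n_U = 2X.
Since Δν = 0, n_T = 2 throughout.
Mole fractions y_i = n_i/n_T; K_p = p_U^2 / (p_S p_R) with p_i = y_i·P.
Setting this equal to 9.31 and taking the physical root (0 < X < 1) gives X = 0.604.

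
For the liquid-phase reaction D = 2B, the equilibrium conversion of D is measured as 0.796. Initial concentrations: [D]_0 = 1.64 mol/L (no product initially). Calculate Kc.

Let X = conversion of D.
Concentrations: [D] = 1.64 − 1.64X; [B] = 3.28X.
At X = 0.796: [D] = 0.335, [B] = 2.61.
Kc = [B]^2 / ([D]) = 20.4 mol/L.

Kc = 20.4 mol/L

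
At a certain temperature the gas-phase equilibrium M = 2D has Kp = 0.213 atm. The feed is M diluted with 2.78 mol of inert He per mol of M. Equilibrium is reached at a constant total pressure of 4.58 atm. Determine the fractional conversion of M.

X = 0.193

Basis: 1 mol M initially; let X = conversion of M. Extent ξ = X.
Mole table: n_M = 1 − X; n_D = 2X; n_I = 2.78 (inert).
Total moles n_T = 3.78 + X.
With p_i = (n_i/n_T)P, Kp = p_D^2 / (p_M).
Setting this equal to 0.213 atm and taking the physical root (0 < X < 1) gives X = 0.193.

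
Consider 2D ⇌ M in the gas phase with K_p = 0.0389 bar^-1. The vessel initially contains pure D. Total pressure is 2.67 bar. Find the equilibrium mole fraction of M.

Let X = conversion of D (basis 1 mol D); extent of reaction ξ = 0.5X.
Mole table: n_D = 1 − X; n_M = 0.5X.
Summing: n_T = 1 − 0.5X.
y_i = n_i/n_T, p_i = y_i·P. K_p = p_M / (p_D^2).
Equating to 0.0389 bar^-1 and solving on 0 < X < 1: X = 0.159.
Then n_M = 0.0797, n_T = 0.92, so y_M = 0.087.

y_M = 0.087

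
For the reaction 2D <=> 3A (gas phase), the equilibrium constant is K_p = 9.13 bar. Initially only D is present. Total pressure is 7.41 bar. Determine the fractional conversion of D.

Basis: 1 mol D initially; let X = conversion of D. Extent ξ = 0.5X.
Species balance: n_D = 1 − X; n_A = 1.5X.
Summing: n_T = 1 + 0.5X.
With p_i = (n_i/n_T)P, K_p = p_A^3 / (p_D^2).
Substituting and setting equal to 9.13 bar gives a polynomial in X; the root in (0,1) is X = 0.491.

X = 0.491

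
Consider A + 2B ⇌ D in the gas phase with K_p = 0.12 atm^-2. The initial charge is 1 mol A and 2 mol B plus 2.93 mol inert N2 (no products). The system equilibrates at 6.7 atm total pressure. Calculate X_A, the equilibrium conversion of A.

X = 0.279

Let X = conversion of A (basis 1 mol A); extent of reaction ξ = X.
At extent ξ: n_A = 1 − X; n_B = 2 − 2X; n_D = X; n_I = 2.93 (inert).
n_T = Σnᵢ = 5.93 − 2X.
With p_i = (n_i/n_T)P, K_p = p_D / (p_A p_B^2).
Substituting and setting equal to 0.12 atm^-2 gives a polynomial in X; the root in (0,1) is X = 0.279.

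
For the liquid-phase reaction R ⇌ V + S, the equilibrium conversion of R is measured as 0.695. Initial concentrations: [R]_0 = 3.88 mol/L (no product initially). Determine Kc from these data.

Kc = 6.14 mol/L

Let X = conversion of R.
Concentrations: [R] = 3.88 − 3.88X; [V] = 3.88X; [S] = 3.88X.
At X = 0.695: [R] = 1.18, [V] = 2.7, [S] = 2.7.
Kc = [V] [S] / ([R]) = 6.14 mol/L.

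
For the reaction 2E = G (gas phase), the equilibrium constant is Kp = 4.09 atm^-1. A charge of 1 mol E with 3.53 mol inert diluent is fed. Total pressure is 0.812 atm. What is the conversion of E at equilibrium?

Take 1 mol E as basis and let X be its fractional conversion, so ξ = 0.5X.
Moles: n_E = 1 − X; n_G = 0.5X; n_I = 3.53 (inert).
Summing: n_T = 4.53 − 0.5X.
Mole fractions y_i = n_i/n_T; Kp = p_G / (p_E^2) with p_i = y_i·P.
Equating to 4.09 atm^-1 and solving on 0 < X < 1: X = 0.456.

X = 0.456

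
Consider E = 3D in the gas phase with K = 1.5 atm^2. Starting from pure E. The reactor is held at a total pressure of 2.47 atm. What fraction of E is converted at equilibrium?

Let X = conversion of E (basis 1 mol E); extent of reaction ξ = X.
Mole table: n_E = 1 − X; n_D = 3X.
n_T = Σnᵢ = 1 + 2X.
Mole fractions y_i = n_i/n_T; K = p_D^3 / (p_E) with p_i = y_i·P.
Setting this equal to 1.5 atm^2 and taking the physical root (0 < X < 1) gives X = 0.248.

X = 0.248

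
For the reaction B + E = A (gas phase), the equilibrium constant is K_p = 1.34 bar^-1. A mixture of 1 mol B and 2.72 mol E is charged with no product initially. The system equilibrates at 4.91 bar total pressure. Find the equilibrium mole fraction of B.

Let X = conversion of B (basis 1 mol B); extent of reaction ξ = X.
Moles: n_B = 1 − X; n_E = 2.72 − X; n_A = X.
Total moles n_T = 3.72 − X.
y_i = n_i/n_T, p_i = y_i·P. K_p = p_A / (p_B p_E).
Substituting and setting equal to 1.34 bar^-1 gives a polynomial in X; the root in (0,1) is X = 0.812.
Then n_B = 0.188, n_T = 2.91, so y_B = 0.065.

y_B = 0.065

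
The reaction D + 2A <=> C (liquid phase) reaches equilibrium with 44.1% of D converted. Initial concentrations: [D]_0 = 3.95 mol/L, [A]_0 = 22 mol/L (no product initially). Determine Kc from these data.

Kc = 0.0023 (mol/L)^-2

Let X = conversion of D.
Concentrations: [D] = 3.95 − 3.95X; [A] = 22 − 7.9X; [C] = 3.95X.
At X = 0.441: [D] = 2.21, [A] = 18.5, [C] = 1.74.
Kc = [C] / ([D] [A]^2) = 0.0023 (mol/L)^-2.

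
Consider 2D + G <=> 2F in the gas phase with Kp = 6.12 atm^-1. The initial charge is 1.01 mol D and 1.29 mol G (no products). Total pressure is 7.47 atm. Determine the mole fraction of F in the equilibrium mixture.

y_F = 0.440

Take 1.01 mol D as basis and let X be its fractional conversion, so ξ = 0.505X.
Species balance: n_D = 1.01 − 1.01X; n_G = 1.29 − 0.505X; n_F = 1.01X.
Summing: n_T = 2.3 − 0.505X.
y_i = n_i/n_T, p_i = y_i·P. Kp = p_F^2 / (p_D^2 p_G).
Equating to 6.12 atm^-1 and solving on 0 < X < 1: X = 0.822.
Then n_F = 0.83, n_T = 1.89, so y_F = 0.440.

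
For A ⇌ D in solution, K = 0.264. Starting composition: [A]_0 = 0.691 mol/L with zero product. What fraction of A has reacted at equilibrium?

X = 0.209

Let X = conversion of A; extent ξ = 0.691·X mol/L.
Concentrations: [A] = 0.691 − 0.691X; [D] = 0.691X.
K = [D] / ([A]).
This equals 0.264 at X = 0.209 (the root in 0 < X < 1).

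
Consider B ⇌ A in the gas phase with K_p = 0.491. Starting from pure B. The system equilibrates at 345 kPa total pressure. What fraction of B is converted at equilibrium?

X = 0.329

Let X = conversion of B (basis 1 mol B); extent of reaction ξ = X.
Mole table: n_B = 1 − X; n_A = X.
Since Δν = 0, n_T = 1 throughout.
With p_i = (n_i/n_T)P, K_p = p_A / (p_B).
This yields a degree-1 equation in X; solving on (0,1), X = 0.329.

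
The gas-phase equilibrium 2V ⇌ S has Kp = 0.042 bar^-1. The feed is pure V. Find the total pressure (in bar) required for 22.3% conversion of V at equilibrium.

Basis: 1 mol V initially; let X = conversion of V. Extent ξ = 0.5X.
Species balance: n_V = 1 − X; n_S = 0.5X.
Summing: n_T = 1 − 0.5X.
Kp = p_S / (p_V^2) with p_i = (n_i/n_T)·P.
At X = 0.223: the mole-fraction product g(X) = Π y_i^ν_i = 0.1641. Since Kp = g(X)·P^{-1}, P = (g/Kp)^(1/1) = (0.1641/0.042)^(1/1) = 3.91 bar.

P = 3.91 bar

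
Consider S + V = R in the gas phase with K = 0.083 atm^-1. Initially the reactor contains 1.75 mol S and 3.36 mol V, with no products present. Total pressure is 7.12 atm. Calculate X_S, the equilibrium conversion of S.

Let X = conversion of S (basis 1.75 mol S); extent of reaction ξ = 1.75X.
At extent ξ: n_S = 1.75 − 1.75X; n_V = 3.36 − 1.75X; n_R = 1.75X.
Total moles n_T = 5.11 − 1.75X.
Mole fractions y_i = n_i/n_T; K = p_R / (p_S p_V) with p_i = y_i·P.
Substituting and setting equal to 0.083 atm^-1 gives a polynomial in X; the root in (0,1) is X = 0.269.

X = 0.269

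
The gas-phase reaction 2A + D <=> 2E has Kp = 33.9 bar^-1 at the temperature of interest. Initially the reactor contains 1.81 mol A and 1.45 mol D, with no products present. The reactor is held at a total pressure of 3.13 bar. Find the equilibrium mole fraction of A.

y_A = 0.113

Basis: 1.81 mol A initially; let X = conversion of A. Extent ξ = 0.905X.
Moles: n_A = 1.81 − 1.81X; n_D = 1.45 − 0.905X; n_E = 1.81X.
Summing: n_T = 3.26 − 0.905X.
With p_i = (n_i/n_T)P, Kp = p_E^2 / (p_A^2 p_D).
Equating to 33.9 bar^-1 and solving on 0 < X < 1: X = 0.844.
Then n_A = 0.283, n_T = 2.5, so y_A = 0.113.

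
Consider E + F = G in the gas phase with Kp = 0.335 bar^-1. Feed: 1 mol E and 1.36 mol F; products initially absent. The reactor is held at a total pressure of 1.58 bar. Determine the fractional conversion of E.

Basis: 1 mol E initially; let X = conversion of E. Extent ξ = X.
Mole table: n_E = 1 − X; n_F = 1.36 − X; n_G = X.
n_T = Σnᵢ = 2.36 − X.
y_i = n_i/n_T, p_i = y_i·P. Kp = p_G / (p_E p_F).
Substituting and setting equal to 0.335 bar^-1 gives a polynomial in X; the root in (0,1) is X = 0.220.

X = 0.220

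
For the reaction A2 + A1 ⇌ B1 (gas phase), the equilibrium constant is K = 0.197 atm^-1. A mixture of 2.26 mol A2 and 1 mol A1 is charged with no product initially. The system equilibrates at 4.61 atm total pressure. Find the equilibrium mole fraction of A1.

y_A1 = 0.217

Basis: 1 mol A1 initially; let X = conversion of A1. Extent ξ = X.
Species balance: n_A2 = 2.26 − X; n_A1 = 1 − X; n_B1 = X.
Summing: n_T = 3.26 − X.
With p_i = (n_i/n_T)P, K = p_B1 / (p_A2 p_A1).
Setting this equal to 0.197 atm^-1 and taking the physical root (0 < X < 1) gives X = 0.373.
Then n_A1 = 0.627, n_T = 2.89, so y_A1 = 0.217.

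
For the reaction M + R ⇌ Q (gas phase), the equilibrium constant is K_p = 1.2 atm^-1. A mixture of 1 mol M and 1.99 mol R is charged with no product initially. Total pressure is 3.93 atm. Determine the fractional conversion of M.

Take 1 mol M as basis and let X be its fractional conversion, so ξ = X.
At extent ξ: n_M = 1 − X; n_R = 1.99 − X; n_Q = X.
Summing: n_T = 2.99 − X.
Mole fractions y_i = n_i/n_T; K_p = p_Q / (p_M p_R) with p_i = y_i·P.
Equating to 1.2 atm^-1 and solving on 0 < X < 1: X = 0.725.

X = 0.725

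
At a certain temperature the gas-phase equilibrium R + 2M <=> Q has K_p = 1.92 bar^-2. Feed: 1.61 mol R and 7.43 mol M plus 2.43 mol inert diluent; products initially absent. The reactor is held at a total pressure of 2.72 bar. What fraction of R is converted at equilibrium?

X = 0.808

Basis: 1.61 mol R initially; let X = conversion of R. Extent ξ = 1.61X.
Moles: n_R = 1.61 − 1.61X; n_M = 7.43 − 3.22X; n_Q = 1.61X; n_I = 2.43 (inert).
Total moles n_T = 11.5 − 3.22X.
With p_i = (n_i/n_T)P, K_p = p_Q / (p_R p_M^2).
Equating to 1.92 bar^-2 and solving on 0 < X < 1: X = 0.808.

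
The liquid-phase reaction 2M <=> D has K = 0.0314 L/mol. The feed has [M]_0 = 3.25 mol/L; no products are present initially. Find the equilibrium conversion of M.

Let X = conversion of M; extent ξ = 3.25X/2 mol/L.
Concentrations: [M] = 3.25 − 3.25X; [D] = 1.62X.
K = [D] / ([M]^2).
Equating to 0.0314 L/mol: the physical root is X = 0.148.

X = 0.148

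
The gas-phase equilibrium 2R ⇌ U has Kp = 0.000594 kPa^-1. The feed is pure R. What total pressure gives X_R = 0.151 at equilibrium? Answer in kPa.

Take 1 mol R as basis and let X be its fractional conversion, so ξ = 0.5X.
Mole table: n_R = 1 − X; n_U = 0.5X.
Summing: n_T = 1 − 0.5X.
Kp = p_U / (p_R^2) with p_i = (n_i/n_T)·P.
At X = 0.151: the mole-fraction product g(X) = Π y_i^ν_i = 0.09684. Since Kp = g(X)·P^{-1}, P = (g/Kp)^(1/1) = (0.09684/0.000594)^(1/1) = 163 kPa.

P = 163 kPa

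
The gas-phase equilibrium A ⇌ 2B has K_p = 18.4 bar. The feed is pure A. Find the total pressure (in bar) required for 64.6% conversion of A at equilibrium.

Let X = conversion of A (basis 1 mol A); extent of reaction ξ = X.
At extent ξ: n_A = 1 − X; n_B = 2X.
Total moles n_T = 1 + X.
K_p = p_B^2 / (p_A) with p_i = (n_i/n_T)·P.
At X = 0.646: the mole-fraction product g(X) = Π y_i^ν_i = 2.865. Since K_p = g(X)·P^{1}, P = (K_p/g)^(1/1) = (18.4/2.865)^(1/1) = 6.42 bar.

P = 6.42 bar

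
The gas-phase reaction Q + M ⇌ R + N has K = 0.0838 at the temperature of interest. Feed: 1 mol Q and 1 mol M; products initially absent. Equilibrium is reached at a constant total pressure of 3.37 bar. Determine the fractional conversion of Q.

Basis: 1 mol Q initially; let X = conversion of Q. Extent ξ = X.
At extent ξ: n_Q = 1 − X; n_M = 1 − X; n_R = X; n_N = X.
Total moles n_T = 2 (Δν = 0, constant).
With p_i = (n_i/n_T)P, K = p_R p_N / (p_Q p_M).
Setting this equal to 0.0838 and taking the physical root (0 < X < 1) gives X = 0.224.

X = 0.224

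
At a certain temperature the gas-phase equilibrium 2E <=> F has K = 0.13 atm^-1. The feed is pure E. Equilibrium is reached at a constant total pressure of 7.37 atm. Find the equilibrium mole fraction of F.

Let X = conversion of E (basis 1 mol E); extent of reaction ξ = 0.5X.
Mole table: n_E = 1 − X; n_F = 0.5X.
Summing: n_T = 1 − 0.5X.
y_i = n_i/n_T, p_i = y_i·P. K = p_F / (p_E^2).
This yields a degree-2 equation in X; solving on (0,1), X = 0.545.
Then n_F = 0.273, n_T = 0.727, so y_F = 0.375.

y_F = 0.375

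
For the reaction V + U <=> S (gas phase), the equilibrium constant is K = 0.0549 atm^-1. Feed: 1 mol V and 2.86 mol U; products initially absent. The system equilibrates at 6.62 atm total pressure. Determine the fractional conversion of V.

Let X = conversion of V (basis 1 mol V); extent of reaction ξ = X.
At extent ξ: n_V = 1 − X; n_U = 2.86 − X; n_S = X.
Summing: n_T = 3.86 − X.
With p_i = (n_i/n_T)P, K = p_S / (p_V p_U).
Setting this equal to 0.0549 atm^-1 and taking the physical root (0 < X < 1) gives X = 0.209.

X = 0.209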